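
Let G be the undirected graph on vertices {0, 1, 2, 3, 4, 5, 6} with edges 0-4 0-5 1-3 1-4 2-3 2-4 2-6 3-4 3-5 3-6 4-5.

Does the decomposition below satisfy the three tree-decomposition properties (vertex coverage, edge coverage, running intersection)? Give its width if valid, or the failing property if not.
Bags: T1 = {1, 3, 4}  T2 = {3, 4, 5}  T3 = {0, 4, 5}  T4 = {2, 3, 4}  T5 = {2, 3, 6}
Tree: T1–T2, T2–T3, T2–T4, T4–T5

Yes; width 2.

Checking the three conditions: (i) the bags cover all of {0, 1, 2, 3, 4, 5, 6}; (ii) for each edge, some bag contains both endpoints; (iii) the bags containing any fixed vertex form a subtree. All hold, so the decomposition is valid with width 3 − 1 = 2.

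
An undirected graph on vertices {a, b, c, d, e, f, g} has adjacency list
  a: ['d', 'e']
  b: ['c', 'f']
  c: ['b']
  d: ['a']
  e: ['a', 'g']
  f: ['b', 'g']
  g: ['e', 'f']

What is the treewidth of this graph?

1

A width-1 tree decomposition is:
Bags: B1 = {a, d}  B2 = {a, e}  B3 = {e, g}  B4 = {f, g}  B5 = {b, f}  B6 = {b, c}
Tree: B1–B2, B2–B3, B3–B4, B4–B5, B5–B6
Each bag holds 2 vertices, so the decomposition has width 1, which upper-bounds the treewidth. Any graph with an edge has treewidth ≥ 1, and G has the edge d–a. The upper and lower bounds meet at 1, so that is the treewidth.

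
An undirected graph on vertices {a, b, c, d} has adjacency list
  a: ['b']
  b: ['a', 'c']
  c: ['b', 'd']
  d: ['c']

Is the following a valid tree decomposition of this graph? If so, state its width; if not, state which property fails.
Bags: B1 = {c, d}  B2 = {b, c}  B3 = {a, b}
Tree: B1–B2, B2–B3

Vertex coverage: the bags together contain {a, b, c, d}, the full vertex set. Edge coverage: each edge of G has both endpoints in at least one bag. Running intersection: for every vertex, the bags containing it form a connected subtree. All three properties hold, so this is a valid tree decomposition of width max|bag| − 1 = 1, and hence tw(G) ≤ 1.

Yes; width 1.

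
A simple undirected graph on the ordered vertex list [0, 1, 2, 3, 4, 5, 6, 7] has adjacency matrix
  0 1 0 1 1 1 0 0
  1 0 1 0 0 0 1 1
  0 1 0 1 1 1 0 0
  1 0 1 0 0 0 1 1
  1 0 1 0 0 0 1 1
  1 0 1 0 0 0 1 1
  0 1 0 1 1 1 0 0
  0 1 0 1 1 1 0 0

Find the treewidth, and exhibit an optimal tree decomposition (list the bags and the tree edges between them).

Treewidth 4.
One such decomposition:
Bags: B1 = {1, 3, 4, 5, 7}  B2 = {1, 3, 4, 5, 6}  B3 = {1, 2, 3, 4, 5}  B4 = {0, 1, 3, 4, 5}
Tree: B1–B2, B2–B3, B3–B4

Every bag has size at most 5, so the width is 5 − 1 = 4 and tw(G) ≤ 4. For the lower bound: the 5 vertex sets {1,7}, {3,6}, {2,5}, {4}, {0} are disjoint, each induces a connected subgraph, and every pair is joined by at least one edge of G. Contracting each set to a single vertex therefore yields K_{5} as a minor, and since treewidth is minor-monotone, tw(G) ≥ tw(K_{5}) = 4. Therefore the treewidth is 4.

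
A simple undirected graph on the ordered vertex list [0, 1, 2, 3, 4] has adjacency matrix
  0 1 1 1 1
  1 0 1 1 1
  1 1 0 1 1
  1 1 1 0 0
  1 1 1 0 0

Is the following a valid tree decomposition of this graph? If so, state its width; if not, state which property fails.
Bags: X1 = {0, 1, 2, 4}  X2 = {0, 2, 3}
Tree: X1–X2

No — edge (1,3) lies in no bag.

A tree decomposition must satisfy three properties: every vertex lies in some bag; for every edge, both endpoints lie together in some bag; and for every vertex, the bags containing it form a connected subtree. Here edge (1,3) lies in no bag, so the decomposition is invalid.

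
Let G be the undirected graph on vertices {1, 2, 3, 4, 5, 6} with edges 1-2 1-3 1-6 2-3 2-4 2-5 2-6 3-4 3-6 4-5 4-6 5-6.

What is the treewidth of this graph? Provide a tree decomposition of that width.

Every bag has size at most 4, so the width is 4 − 1 = 3 and tw(G) ≤ 3. For the lower bound, the 4 vertices {1, 2, 3, 6} are pairwise adjacent, and any tree decomposition puts a clique entirely inside one bag — forcing width ≥ 3. Combining the bounds, tw(G) = 3.

Treewidth 3.
One optimal decomposition is:
Bags: B1 = {2, 3, 4, 6}  B2 = {1, 2, 3, 6}  B3 = {2, 4, 5, 6}
Tree: B1–B2, B1–B3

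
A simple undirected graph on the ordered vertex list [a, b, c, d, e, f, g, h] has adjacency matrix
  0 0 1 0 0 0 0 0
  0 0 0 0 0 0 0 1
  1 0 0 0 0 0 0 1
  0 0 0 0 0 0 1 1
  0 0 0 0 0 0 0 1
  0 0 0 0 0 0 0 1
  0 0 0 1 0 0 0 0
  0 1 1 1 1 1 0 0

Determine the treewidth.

1

A width-1 tree decomposition is:
Bags: B1 = {d, g}  B2 = {d, h}  B3 = {c, h}  B4 = {a, c}  B5 = {f, h}  B6 = {e, h}  B7 = {b, h}
Tree: B1–B2, B2–B3, B3–B4, B3–B5, B5–B6, B5–B7
Every bag has size at most 2, so the width is 2 − 1 = 1 and tw(G) ≤ 1. Since G has at least one edge (e.g. d–g), it is not an edgeless graph, so tw(G) ≥ 1. Therefore the treewidth is 1.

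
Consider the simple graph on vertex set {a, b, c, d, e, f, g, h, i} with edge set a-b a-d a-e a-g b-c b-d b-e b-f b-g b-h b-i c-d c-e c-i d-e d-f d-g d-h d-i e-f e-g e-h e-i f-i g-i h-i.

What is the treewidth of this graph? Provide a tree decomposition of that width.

Treewidth 4.
One optimal decomposition is:
Bags: B1 = {b, d, e, f, i}  B2 = {b, d, e, g, i}  B3 = {b, d, e, h, i}  B4 = {a, b, d, e, g}  B5 = {b, c, d, e, i}
Tree: B1–B2, B2–B3, B2–B4, B3–B5

Every bag has size at most 5, so the width is 5 − 1 = 4 and tw(G) ≤ 4. For the lower bound, the 5 vertices {a, b, d, e, g} are pairwise adjacent, and any tree decomposition puts a clique entirely inside one bag — forcing width ≥ 4. The upper and lower bounds meet at 4, so that is the treewidth.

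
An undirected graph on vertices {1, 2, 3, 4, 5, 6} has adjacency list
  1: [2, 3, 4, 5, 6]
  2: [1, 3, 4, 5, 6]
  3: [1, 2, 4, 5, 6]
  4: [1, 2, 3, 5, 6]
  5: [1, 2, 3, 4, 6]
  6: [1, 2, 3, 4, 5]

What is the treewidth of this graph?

5

A width-5 tree decomposition is:
Bags: B1 = {1, 2, 3, 4, 5, 6}
Tree: (single bag)
With just one bag of size 6, the width is 6 − 1 = 5, so tw(G) ≤ 5. Conversely, {1, 2, 3, 4, 5, 6} is a clique of size 6, and the vertices of any clique must share a bag in every tree decomposition; so some bag has ≥ 6 vertices and tw(G) ≥ 5. Hence tw(G) = 5 exactly.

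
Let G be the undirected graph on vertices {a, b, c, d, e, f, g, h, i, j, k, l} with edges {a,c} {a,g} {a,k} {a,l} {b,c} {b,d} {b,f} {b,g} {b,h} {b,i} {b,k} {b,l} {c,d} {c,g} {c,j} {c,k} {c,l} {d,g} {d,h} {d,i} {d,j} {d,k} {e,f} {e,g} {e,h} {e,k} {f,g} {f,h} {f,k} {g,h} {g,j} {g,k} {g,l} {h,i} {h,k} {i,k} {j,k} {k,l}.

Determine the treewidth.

A width-4 tree decomposition is:
Bags: B1 = {b, c, d, g, k}  B2 = {b, c, g, k, l}  B3 = {b, d, g, h, k}  B4 = {b, f, g, h, k}  B5 = {b, d, h, i, k}  B6 = {c, d, g, j, k}  B7 = {e, f, g, h, k}  B8 = {a, c, g, k, l}
Tree: B1–B2, B1–B3, B3–B4, B3–B5, B1–B6, B4–B7, B2–B8
The largest bag has 5 vertices, giving width 4; this decomposition certifies tw(G) ≤ 4. On the other hand G contains the 5-clique {c, d, g, j, k}. A clique must lie in a single bag of any decomposition, so no decomposition can have width below 4. Hence tw(G) = 4 exactly.

4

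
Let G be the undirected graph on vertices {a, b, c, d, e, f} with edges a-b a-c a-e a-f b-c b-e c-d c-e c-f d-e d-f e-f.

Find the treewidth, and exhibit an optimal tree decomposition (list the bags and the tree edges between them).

The largest bag has 4 vertices, giving width 3; this decomposition certifies tw(G) ≤ 3. Conversely, {c, d, e, f} is a clique of size 4, and the vertices of any clique must share a bag in every tree decomposition; so some bag has ≥ 4 vertices and tw(G) ≥ 3. Therefore the treewidth is 3.

Treewidth 3.
Bags: B1 = {a, c, e, f}  B2 = {a, b, c, e}  B3 = {c, d, e, f}
Tree: B1–B2, B1–B3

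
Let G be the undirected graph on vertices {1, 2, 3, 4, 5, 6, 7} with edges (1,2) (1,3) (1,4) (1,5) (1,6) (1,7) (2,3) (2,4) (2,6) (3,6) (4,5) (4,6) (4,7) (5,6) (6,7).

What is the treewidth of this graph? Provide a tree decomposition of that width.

Each bag holds 4 vertices, so the decomposition has width 3, which upper-bounds the treewidth. Conversely, {1, 2, 3, 6} is a clique of size 4, and the vertices of any clique must share a bag in every tree decomposition; so some bag has ≥ 4 vertices and tw(G) ≥ 3. Therefore the treewidth is 3.

Treewidth 3.
Bags: B1 = {1, 2, 4, 6}  B2 = {1, 4, 6, 7}  B3 = {1, 2, 3, 6}  B4 = {1, 4, 5, 6}
Tree: B1–B2, B1–B3, B1–B4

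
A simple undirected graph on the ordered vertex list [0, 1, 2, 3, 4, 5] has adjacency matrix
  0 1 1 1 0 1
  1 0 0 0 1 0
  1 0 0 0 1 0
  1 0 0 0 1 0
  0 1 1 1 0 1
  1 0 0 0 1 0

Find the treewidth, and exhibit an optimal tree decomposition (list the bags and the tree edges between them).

Each bag holds 3 vertices, so the decomposition has width 2, which upper-bounds the treewidth. For the lower bound, G contains the cycle 4–2–0–3–4, so G is not a forest; only forests have treewidth ≤ 1, hence tw(G) ≥ 2. Combining the bounds, tw(G) = 2.

Treewidth 2.
One such decomposition:
Bags: B1 = {0, 2, 4}  B2 = {0, 3, 4}  B3 = {0, 4, 5}  B4 = {0, 1, 4}
Tree: B1–B2, B2–B3, B3–B4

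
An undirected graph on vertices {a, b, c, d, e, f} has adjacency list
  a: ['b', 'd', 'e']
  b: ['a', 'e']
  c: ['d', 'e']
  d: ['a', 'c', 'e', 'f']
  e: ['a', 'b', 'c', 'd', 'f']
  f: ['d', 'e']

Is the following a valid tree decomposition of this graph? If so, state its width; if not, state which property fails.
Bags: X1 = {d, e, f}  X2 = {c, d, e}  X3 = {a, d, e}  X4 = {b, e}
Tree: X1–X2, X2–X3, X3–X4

No — edge (a,b) lies in no bag.

A tree decomposition must satisfy three properties: every vertex lies in some bag; for every edge, both endpoints lie together in some bag; and for every vertex, the bags containing it form a connected subtree. Here edge (a,b) lies in no bag, so the decomposition is invalid.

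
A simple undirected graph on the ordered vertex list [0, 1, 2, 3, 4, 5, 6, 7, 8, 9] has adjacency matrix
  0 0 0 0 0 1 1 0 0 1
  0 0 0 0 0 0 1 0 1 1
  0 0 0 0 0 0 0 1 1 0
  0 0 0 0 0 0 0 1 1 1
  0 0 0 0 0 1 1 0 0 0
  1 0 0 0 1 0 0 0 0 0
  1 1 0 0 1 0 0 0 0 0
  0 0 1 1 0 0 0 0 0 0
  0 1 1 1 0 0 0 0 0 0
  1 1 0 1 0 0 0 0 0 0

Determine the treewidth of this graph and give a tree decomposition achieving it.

The largest bag has 3 vertices, giving width 2; this decomposition certifies tw(G) ≤ 2. The edges 5–4–6–0–5 form a cycle, so G is not a tree and its treewidth is at least 2. Combining the bounds, tw(G) = 2.

Treewidth 2.
One such decomposition:
Bags: B1 = {0, 4, 5}  B2 = {0, 4, 6}  B3 = {0, 6, 9}  B4 = {1, 6, 9}  B5 = {1, 3, 9}  B6 = {1, 3, 8}  B7 = {3, 7, 8}  B8 = {2, 7, 8}
Tree: B1–B2, B2–B3, B3–B4, B4–B5, B5–B6, B6–B7, B7–B8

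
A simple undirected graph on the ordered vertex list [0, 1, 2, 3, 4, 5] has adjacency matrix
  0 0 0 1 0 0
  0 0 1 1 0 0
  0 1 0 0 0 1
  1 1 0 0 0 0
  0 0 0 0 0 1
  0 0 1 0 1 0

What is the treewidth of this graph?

1

A width-1 tree decomposition is:
Bags: B1 = {0, 3}  B2 = {1, 3}  B3 = {1, 2}  B4 = {2, 5}  B5 = {4, 5}
Tree: B1–B2, B2–B3, B3–B4, B4–B5
The largest bag has 2 vertices, giving width 1; this decomposition certifies tw(G) ≤ 1. Any graph with an edge has treewidth ≥ 1, and G has the edge 0–3. Combining the bounds, tw(G) = 1.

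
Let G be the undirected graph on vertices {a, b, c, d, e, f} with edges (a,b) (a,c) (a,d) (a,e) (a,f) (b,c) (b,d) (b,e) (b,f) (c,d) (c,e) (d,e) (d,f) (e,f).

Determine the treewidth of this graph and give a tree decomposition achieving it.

Treewidth 4.
One such decomposition:
Bags: B1 = {a, b, d, e, f}  B2 = {a, b, c, d, e}
Tree: B1–B2

Every bag has size at most 5, so the width is 5 − 1 = 4 and tw(G) ≤ 4. On the other hand G contains the 5-clique {a, b, c, d, e}. A clique must lie in a single bag of any decomposition, so no decomposition can have width below 4. Therefore the treewidth is 4.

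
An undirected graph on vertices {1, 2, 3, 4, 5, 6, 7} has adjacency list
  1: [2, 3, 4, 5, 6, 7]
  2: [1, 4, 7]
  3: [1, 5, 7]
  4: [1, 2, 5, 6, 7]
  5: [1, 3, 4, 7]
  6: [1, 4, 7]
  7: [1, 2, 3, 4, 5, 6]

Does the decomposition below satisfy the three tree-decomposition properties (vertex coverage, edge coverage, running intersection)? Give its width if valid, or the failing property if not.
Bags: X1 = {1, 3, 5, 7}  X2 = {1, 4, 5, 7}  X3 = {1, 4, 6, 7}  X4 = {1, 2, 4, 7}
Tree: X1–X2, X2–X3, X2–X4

Every vertex of G appears in some bag (union = {1, 2, 3, 4, 5, 6, 7}); every edge is covered by a bag; and for each vertex v the set of bags containing v is connected in the bag tree. The decomposition is therefore valid. The largest bag has 4 vertices, so the width is 3.

Yes; width 3.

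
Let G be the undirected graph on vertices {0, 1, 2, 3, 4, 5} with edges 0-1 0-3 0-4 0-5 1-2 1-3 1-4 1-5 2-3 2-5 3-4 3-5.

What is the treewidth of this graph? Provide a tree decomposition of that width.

Treewidth 3.
One such decomposition:
Bags: B1 = {0, 1, 3, 5}  B2 = {1, 2, 3, 5}  B3 = {0, 1, 3, 4}
Tree: B1–B2, B1–B3

The largest bag has 4 vertices, giving width 3; this decomposition certifies tw(G) ≤ 3. Conversely, {0, 1, 3, 4} is a clique of size 4, and the vertices of any clique must share a bag in every tree decomposition; so some bag has ≥ 4 vertices and tw(G) ≥ 3. Therefore the treewidth is 3.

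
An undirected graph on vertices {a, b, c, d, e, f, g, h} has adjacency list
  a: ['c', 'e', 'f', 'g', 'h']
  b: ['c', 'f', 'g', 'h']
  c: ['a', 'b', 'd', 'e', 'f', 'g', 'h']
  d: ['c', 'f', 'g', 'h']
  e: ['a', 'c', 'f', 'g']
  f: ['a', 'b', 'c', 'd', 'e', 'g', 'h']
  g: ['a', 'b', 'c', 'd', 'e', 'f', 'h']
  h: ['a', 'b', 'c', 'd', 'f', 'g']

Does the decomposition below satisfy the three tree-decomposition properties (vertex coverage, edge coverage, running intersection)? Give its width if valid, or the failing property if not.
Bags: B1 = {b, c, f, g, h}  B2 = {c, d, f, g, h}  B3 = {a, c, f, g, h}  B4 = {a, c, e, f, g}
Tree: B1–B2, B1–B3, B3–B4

Every vertex of G appears in some bag (union = {a, b, c, d, e, f, g, h}); every edge is covered by a bag; and for each vertex v the set of bags containing v is connected in the bag tree. The decomposition is therefore valid. The largest bag has 5 vertices, so the width is 4.

Yes; width 4.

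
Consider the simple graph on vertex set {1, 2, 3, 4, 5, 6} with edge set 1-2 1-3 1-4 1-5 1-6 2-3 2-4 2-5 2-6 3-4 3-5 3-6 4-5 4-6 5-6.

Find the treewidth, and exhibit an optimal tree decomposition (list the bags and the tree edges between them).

A single bag containing all 6 vertices is trivially a valid decomposition of width 5. For the lower bound, the 6 vertices {1, 2, 3, 4, 5, 6} are pairwise adjacent, and any tree decomposition puts a clique entirely inside one bag — forcing width ≥ 5. Combining the bounds, tw(G) = 5.

Treewidth 5.
One such decomposition:
Bags: B1 = {1, 2, 3, 4, 5, 6}
Tree: (single bag)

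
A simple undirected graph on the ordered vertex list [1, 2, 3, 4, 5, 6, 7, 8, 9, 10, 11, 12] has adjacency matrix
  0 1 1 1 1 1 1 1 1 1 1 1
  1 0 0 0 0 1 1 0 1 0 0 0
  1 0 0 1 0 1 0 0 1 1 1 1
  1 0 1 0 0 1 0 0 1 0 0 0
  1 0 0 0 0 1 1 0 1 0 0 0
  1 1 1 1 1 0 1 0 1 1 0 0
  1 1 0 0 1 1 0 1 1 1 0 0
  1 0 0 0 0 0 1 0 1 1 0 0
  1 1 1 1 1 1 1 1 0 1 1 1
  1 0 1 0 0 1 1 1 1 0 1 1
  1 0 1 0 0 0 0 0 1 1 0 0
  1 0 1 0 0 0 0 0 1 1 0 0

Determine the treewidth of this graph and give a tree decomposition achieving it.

Every bag has size at most 5, so the width is 5 − 1 = 4 and tw(G) ≤ 4. On the other hand G contains the 5-clique {1, 7, 8, 9, 10}. A clique must lie in a single bag of any decomposition, so no decomposition can have width below 4. Hence tw(G) = 4 exactly.

Treewidth 4.
Bags: B1 = {1, 3, 9, 10, 12}  B2 = {1, 3, 6, 9, 10}  B3 = {1, 6, 7, 9, 10}  B4 = {1, 3, 4, 6, 9}  B5 = {1, 2, 6, 7, 9}  B6 = {1, 7, 8, 9, 10}  B7 = {1, 5, 6, 7, 9}  B8 = {1, 3, 9, 10, 11}
Tree: B1–B2, B2–B3, B2–B4, B3–B5, B3–B6, B3–B7, B1–B8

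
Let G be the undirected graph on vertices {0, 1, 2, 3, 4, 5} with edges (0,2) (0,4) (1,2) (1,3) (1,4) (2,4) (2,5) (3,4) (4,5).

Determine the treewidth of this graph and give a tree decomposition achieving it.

The largest bag has 3 vertices, giving width 2; this decomposition certifies tw(G) ≤ 2. For the lower bound, the 3 vertices {0, 2, 4} are pairwise adjacent, and any tree decomposition puts a clique entirely inside one bag — forcing width ≥ 2. Hence tw(G) = 2 exactly.

Treewidth 2.
One such decomposition:
Bags: B1 = {1, 2, 4}  B2 = {2, 4, 5}  B3 = {1, 3, 4}  B4 = {0, 2, 4}
Tree: B1–B2, B1–B3, B2–B4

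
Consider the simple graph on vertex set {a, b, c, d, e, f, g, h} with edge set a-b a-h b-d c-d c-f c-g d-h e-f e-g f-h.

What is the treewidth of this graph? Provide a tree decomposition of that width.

Treewidth 2.
One optimal decomposition is:
Bags: B1 = {c, e, g}  B2 = {c, e, f}  B3 = {c, d, f}  B4 = {d, f, h}  B5 = {b, d, h}  B6 = {a, b, h}
Tree: B1–B2, B2–B3, B3–B4, B4–B5, B5–B6

Each bag holds 3 vertices, so the decomposition has width 2, which upper-bounds the treewidth. The edges g–e–f–c–g form a cycle, so G is not a tree and its treewidth is at least 2. Combining the bounds, tw(G) = 2.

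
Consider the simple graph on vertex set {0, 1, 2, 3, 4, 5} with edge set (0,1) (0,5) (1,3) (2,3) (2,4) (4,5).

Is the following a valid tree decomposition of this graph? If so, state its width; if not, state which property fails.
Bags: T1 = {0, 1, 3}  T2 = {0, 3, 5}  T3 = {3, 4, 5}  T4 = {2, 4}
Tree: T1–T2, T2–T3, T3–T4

A tree decomposition must satisfy three properties: every vertex lies in some bag; for every edge, both endpoints lie together in some bag; and for every vertex, the bags containing it form a connected subtree. Here edge (3,2) lies in no bag, so the decomposition is invalid.

No — edge (3,2) lies in no bag.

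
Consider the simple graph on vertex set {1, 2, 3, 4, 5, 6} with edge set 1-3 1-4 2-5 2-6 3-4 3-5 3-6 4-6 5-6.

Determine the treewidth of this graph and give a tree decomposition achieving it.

Each bag holds 3 vertices, so the decomposition has width 2, which upper-bounds the treewidth. On the other hand G contains the 3-clique {2, 5, 6}. A clique must lie in a single bag of any decomposition, so no decomposition can have width below 2. The upper and lower bounds meet at 2, so that is the treewidth.

Treewidth 2.
Bags: B1 = {3, 5, 6}  B2 = {3, 4, 6}  B3 = {2, 5, 6}  B4 = {1, 3, 4}
Tree: B1–B2, B1–B3, B2–B4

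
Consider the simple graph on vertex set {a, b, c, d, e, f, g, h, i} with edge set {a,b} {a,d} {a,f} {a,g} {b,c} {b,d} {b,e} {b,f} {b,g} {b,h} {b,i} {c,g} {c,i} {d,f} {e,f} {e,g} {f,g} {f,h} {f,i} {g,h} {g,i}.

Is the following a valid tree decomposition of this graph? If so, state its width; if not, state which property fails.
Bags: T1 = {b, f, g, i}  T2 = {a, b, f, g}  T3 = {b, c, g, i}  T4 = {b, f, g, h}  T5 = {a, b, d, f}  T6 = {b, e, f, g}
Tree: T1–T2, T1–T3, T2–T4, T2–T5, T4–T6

Yes; width 3.

Every vertex of G appears in some bag (union = {a, b, c, d, e, f, g, h, i}); every edge is covered by a bag; and for each vertex v the set of bags containing v is connected in the bag tree. The decomposition is therefore valid. The largest bag has 4 vertices, so the width is 3.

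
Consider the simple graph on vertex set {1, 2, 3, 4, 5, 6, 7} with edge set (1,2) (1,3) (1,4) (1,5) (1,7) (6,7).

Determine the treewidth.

A width-1 tree decomposition is:
Bags: B1 = {1, 4}  B2 = {1, 3}  B3 = {1, 7}  B4 = {1, 5}  B5 = {6, 7}  B6 = {1, 2}
Tree: B1–B2, B2–B3, B1–B4, B3–B5, B4–B6
Every bag has size at most 2, so the width is 2 − 1 = 1 and tw(G) ≤ 1. G has an edge, so its treewidth is at least 1. Therefore the treewidth is 1.

1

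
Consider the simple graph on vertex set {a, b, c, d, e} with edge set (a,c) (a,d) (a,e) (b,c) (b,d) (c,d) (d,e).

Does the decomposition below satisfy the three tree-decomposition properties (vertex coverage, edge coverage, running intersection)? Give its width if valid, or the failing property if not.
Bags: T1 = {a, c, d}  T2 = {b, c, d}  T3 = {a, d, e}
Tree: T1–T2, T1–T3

Vertex coverage: the bags together contain {a, b, c, d, e}, the full vertex set. Edge coverage: each edge of G has both endpoints in at least one bag. Running intersection: for every vertex, the bags containing it form a connected subtree. All three properties hold, so this is a valid tree decomposition of width max|bag| − 1 = 2, and hence tw(G) ≤ 2.

Yes; width 2.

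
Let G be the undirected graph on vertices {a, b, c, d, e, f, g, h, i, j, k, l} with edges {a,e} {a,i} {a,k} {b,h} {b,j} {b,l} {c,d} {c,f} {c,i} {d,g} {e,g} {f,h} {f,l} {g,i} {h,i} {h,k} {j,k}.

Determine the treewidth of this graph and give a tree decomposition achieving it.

Treewidth 3.
One optimal decomposition is:
Bags: B1 = {c, d, e, g}  B2 = {c, e, g, i}  B3 = {a, c, e, i}  B4 = {a, c, f, i}  B5 = {a, f, h, i}  B6 = {a, f, h, k}  B7 = {f, h, k, l}  B8 = {b, h, k, l}  B9 = {b, j, k, l}
Tree: B1–B2, B2–B3, B3–B4, B4–B5, B5–B6, B6–B7, B7–B8, B8–B9

Every bag has size at most 4, so the width is 4 − 1 = 3 and tw(G) ≤ 3. For the lower bound: the 4 vertex sets {d,e,g}, {c}, {i}, {a,f,h,k} are disjoint, each induces a connected subgraph, and every pair is joined by at least one edge of G. Contracting each set to a single vertex therefore yields K_{4} as a minor, and since treewidth is minor-monotone, tw(G) ≥ tw(K_{4}) = 3. Combining the bounds, tw(G) = 3.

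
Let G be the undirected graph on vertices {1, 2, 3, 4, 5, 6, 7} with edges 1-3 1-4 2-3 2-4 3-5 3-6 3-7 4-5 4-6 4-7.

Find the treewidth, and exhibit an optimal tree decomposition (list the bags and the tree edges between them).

Every bag has size at most 3, so the width is 3 − 1 = 2 and tw(G) ≤ 2. Since 4–7–3–2–4 is a cycle in G, G is not acyclic. Forests are exactly the graphs of treewidth ≤ 1, so tw(G) ≥ 2. Combining the bounds, tw(G) = 2.

Treewidth 2.
One optimal decomposition is:
Bags: B1 = {3, 4, 7}  B2 = {2, 3, 4}  B3 = {3, 4, 6}  B4 = {1, 3, 4}  B5 = {3, 4, 5}
Tree: B1–B2, B2–B3, B3–B4, B4–B5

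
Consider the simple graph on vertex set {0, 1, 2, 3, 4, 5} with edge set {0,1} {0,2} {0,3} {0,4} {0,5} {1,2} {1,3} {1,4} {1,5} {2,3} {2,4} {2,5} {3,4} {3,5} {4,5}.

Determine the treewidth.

5

A width-5 tree decomposition is:
Bags: B1 = {0, 1, 2, 3, 4, 5}
Tree: (single bag)
A single bag containing all 6 vertices is trivially a valid decomposition of width 5. On the other hand G contains the 6-clique {0, 1, 2, 3, 4, 5}. A clique must lie in a single bag of any decomposition, so no decomposition can have width below 5. The upper and lower bounds meet at 5, so that is the treewidth.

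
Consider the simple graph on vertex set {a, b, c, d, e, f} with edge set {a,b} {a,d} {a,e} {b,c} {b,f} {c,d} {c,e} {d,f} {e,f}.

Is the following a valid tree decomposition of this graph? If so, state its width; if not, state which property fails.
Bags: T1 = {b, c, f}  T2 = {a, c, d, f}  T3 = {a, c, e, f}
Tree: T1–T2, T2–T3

No — edge (a,b) lies in no bag.

A tree decomposition must satisfy three properties: every vertex lies in some bag; for every edge, both endpoints lie together in some bag; and for every vertex, the bags containing it form a connected subtree. Here edge (a,b) lies in no bag, so the decomposition is invalid.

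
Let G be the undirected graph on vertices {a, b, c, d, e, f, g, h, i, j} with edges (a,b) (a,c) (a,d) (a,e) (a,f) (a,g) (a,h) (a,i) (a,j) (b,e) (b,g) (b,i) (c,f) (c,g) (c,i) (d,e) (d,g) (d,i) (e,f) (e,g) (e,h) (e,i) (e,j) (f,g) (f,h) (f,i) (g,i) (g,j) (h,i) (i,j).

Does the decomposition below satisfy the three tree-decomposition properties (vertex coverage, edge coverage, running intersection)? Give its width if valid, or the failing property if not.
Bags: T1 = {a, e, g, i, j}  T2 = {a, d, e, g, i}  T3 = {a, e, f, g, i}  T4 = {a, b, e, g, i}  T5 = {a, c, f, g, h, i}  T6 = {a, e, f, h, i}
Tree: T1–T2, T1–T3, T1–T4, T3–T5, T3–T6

A tree decomposition must satisfy three properties: every vertex lies in some bag; for every edge, both endpoints lie together in some bag; and for every vertex, the bags containing it form a connected subtree. Here bags containing vertex h are not connected in the tree, so the decomposition is invalid.

No — bags containing vertex h are not connected in the tree.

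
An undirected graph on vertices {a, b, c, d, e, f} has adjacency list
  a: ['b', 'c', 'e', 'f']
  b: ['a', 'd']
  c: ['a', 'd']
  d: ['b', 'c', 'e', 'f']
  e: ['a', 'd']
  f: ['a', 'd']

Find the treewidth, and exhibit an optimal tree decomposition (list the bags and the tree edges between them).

Treewidth 2.
Bags: B1 = {a, d, f}  B2 = {a, c, d}  B3 = {a, d, e}  B4 = {a, b, d}
Tree: B1–B2, B2–B3, B3–B4

The largest bag has 3 vertices, giving width 2; this decomposition certifies tw(G) ≤ 2. Since f–d–c–a–f is a cycle in G, G is not acyclic. Forests are exactly the graphs of treewidth ≤ 1, so tw(G) ≥ 2. Therefore the treewidth is 2.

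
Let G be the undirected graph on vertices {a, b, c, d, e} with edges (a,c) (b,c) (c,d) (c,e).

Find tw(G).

1

A width-1 tree decomposition is:
Bags: B1 = {a, c}  B2 = {b, c}  B3 = {c, e}  B4 = {c, d}
Tree: B1–B2, B1–B3, B3–B4
Every bag has size at most 2, so the width is 2 − 1 = 1 and tw(G) ≤ 1. G has an edge, so its treewidth is at least 1. Therefore the treewidth is 1.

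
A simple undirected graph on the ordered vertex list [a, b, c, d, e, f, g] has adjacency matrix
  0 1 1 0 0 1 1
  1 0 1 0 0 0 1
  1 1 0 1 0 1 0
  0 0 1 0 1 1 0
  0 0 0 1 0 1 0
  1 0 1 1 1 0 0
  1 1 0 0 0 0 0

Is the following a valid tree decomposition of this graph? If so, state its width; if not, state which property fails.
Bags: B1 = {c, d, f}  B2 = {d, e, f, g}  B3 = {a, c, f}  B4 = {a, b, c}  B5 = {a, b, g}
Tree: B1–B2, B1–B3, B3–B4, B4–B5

No — bags containing vertex g are not connected in the tree.

A tree decomposition must satisfy three properties: every vertex lies in some bag; for every edge, both endpoints lie together in some bag; and for every vertex, the bags containing it form a connected subtree. Here bags containing vertex g are not connected in the tree, so the decomposition is invalid.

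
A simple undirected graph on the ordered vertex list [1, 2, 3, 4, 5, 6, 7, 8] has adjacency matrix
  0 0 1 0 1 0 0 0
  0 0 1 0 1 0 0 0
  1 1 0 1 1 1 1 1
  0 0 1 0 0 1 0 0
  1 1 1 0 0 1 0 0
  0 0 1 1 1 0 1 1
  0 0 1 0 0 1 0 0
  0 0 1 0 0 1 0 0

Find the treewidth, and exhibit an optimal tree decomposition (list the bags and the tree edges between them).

Treewidth 2.
Bags: B1 = {3, 5, 6}  B2 = {3, 6, 7}  B3 = {3, 4, 6}  B4 = {2, 3, 5}  B5 = {1, 3, 5}  B6 = {3, 6, 8}
Tree: B1–B2, B1–B3, B1–B4, B1–B5, B1–B6

Every bag has size at most 3, so the width is 3 − 1 = 2 and tw(G) ≤ 2. Conversely, {1, 3, 5} is a clique of size 3, and the vertices of any clique must share a bag in every tree decomposition; so some bag has ≥ 3 vertices and tw(G) ≥ 2. Therefore the treewidth is 2.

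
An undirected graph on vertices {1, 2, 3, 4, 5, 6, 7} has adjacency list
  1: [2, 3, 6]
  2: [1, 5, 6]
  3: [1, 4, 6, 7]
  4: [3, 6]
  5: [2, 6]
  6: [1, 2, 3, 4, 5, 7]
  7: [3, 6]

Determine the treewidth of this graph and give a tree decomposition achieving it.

Treewidth 2.
One optimal decomposition is:
Bags: B1 = {3, 6, 7}  B2 = {1, 3, 6}  B3 = {1, 2, 6}  B4 = {3, 4, 6}  B5 = {2, 5, 6}
Tree: B1–B2, B2–B3, B2–B4, B3–B5

Every bag has size at most 3, so the width is 3 − 1 = 2 and tw(G) ≤ 2. For the lower bound, the 3 vertices {1, 2, 6} are pairwise adjacent, and any tree decomposition puts a clique entirely inside one bag — forcing width ≥ 2. The upper and lower bounds meet at 2, so that is the treewidth.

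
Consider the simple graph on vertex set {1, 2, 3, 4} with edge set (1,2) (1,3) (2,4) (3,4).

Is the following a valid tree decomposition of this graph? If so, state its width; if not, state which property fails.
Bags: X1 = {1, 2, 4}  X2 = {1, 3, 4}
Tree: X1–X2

Checking the three conditions: (i) the bags cover all of {1, 2, 3, 4}; (ii) for each edge, some bag contains both endpoints; (iii) the bags containing any fixed vertex form a subtree. All hold, so the decomposition is valid with width 3 − 1 = 2.

Yes; width 2.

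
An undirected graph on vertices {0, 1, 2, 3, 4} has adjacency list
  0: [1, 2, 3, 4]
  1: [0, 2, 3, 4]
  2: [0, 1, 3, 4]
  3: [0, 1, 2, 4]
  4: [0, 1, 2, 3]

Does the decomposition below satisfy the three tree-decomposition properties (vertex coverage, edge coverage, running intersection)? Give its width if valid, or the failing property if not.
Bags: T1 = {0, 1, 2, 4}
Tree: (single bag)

No — vertex 3 appears in no bag.

A tree decomposition must satisfy three properties: every vertex lies in some bag; for every edge, both endpoints lie together in some bag; and for every vertex, the bags containing it form a connected subtree. Here vertex 3 appears in no bag, so the decomposition is invalid.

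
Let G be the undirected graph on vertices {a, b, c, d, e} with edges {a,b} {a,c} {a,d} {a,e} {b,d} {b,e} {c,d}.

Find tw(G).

2

A width-2 tree decomposition is:
Bags: B1 = {a, b, d}  B2 = {a, c, d}  B3 = {a, b, e}
Tree: B1–B2, B1–B3
Each bag holds 3 vertices, so the decomposition has width 2, which upper-bounds the treewidth. On the other hand G contains the 3-clique {a, c, d}. A clique must lie in a single bag of any decomposition, so no decomposition can have width below 2. Combining the bounds, tw(G) = 2.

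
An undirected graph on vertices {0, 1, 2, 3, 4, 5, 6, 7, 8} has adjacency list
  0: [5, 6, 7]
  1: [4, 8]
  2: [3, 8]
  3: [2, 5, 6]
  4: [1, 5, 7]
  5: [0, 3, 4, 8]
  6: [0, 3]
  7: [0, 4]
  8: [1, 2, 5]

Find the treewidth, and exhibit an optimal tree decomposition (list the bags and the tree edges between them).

Treewidth 3.
Bags: B1 = {1, 4, 7, 8}  B2 = {4, 5, 7, 8}  B3 = {0, 5, 7, 8}  B4 = {0, 2, 5, 8}  B5 = {0, 2, 3, 5}  B6 = {0, 2, 3, 6}
Tree: B1–B2, B2–B3, B3–B4, B4–B5, B5–B6

Every bag has size at most 4, so the width is 4 − 1 = 3 and tw(G) ≤ 3. For the lower bound: the 4 vertex sets {1,4,7}, {8}, {5}, {0,2,3,6} are disjoint, each induces a connected subgraph, and every pair is joined by at least one edge of G. Contracting each set to a single vertex therefore yields K_{4} as a minor, and since treewidth is minor-monotone, tw(G) ≥ tw(K_{4}) = 3. Combining the bounds, tw(G) = 3.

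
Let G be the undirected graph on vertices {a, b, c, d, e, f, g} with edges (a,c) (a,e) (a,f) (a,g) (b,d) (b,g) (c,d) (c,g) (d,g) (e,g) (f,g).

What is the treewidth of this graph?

2

A width-2 tree decomposition is:
Bags: B1 = {a, f, g}  B2 = {a, c, g}  B3 = {a, e, g}  B4 = {c, d, g}  B5 = {b, d, g}
Tree: B1–B2, B1–B3, B2–B4, B4–B5
Each bag holds 3 vertices, so the decomposition has width 2, which upper-bounds the treewidth. Conversely, {c, d, g} is a clique of size 3, and the vertices of any clique must share a bag in every tree decomposition; so some bag has ≥ 3 vertices and tw(G) ≥ 2. The upper and lower bounds meet at 2, so that is the treewidth.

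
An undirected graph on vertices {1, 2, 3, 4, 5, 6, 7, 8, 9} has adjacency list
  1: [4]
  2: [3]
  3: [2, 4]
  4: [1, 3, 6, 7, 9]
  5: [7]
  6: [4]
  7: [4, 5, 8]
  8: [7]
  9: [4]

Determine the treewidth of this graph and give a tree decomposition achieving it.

Each bag holds 2 vertices, so the decomposition has width 1, which upper-bounds the treewidth. Any graph with an edge has treewidth ≥ 1, and G has the edge 9–4. Therefore the treewidth is 1.

Treewidth 1.
One optimal decomposition is:
Bags: B1 = {4, 9}  B2 = {4, 7}  B3 = {5, 7}  B4 = {4, 6}  B5 = {3, 4}  B6 = {1, 4}  B7 = {7, 8}  B8 = {2, 3}
Tree: B1–B2, B2–B3, B2–B4, B2–B5, B5–B6, B3–B7, B5–B8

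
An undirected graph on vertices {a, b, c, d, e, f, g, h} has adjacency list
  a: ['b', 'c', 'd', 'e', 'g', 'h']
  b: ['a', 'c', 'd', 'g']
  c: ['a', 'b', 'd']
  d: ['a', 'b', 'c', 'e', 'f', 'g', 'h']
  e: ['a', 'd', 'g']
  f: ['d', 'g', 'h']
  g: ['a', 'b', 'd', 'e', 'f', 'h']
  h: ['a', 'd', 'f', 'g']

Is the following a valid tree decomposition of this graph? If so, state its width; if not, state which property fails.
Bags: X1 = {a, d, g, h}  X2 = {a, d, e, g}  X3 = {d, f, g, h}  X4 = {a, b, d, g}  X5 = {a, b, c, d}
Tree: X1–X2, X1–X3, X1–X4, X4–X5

Checking the three conditions: (i) the bags cover all of {a, b, c, d, e, f, g, h}; (ii) for each edge, some bag contains both endpoints; (iii) the bags containing any fixed vertex form a subtree. All hold, so the decomposition is valid with width 4 − 1 = 3.

Yes; width 3.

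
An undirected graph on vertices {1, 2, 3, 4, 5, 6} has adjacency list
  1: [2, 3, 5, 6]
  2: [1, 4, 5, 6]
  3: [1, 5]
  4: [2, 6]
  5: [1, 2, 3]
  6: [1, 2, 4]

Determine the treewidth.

2

A width-2 tree decomposition is:
Bags: B1 = {1, 2, 6}  B2 = {1, 2, 5}  B3 = {2, 4, 6}  B4 = {1, 3, 5}
Tree: B1–B2, B1–B3, B2–B4
Each bag holds 3 vertices, so the decomposition has width 2, which upper-bounds the treewidth. For the lower bound, the 3 vertices {1, 2, 5} are pairwise adjacent, and any tree decomposition puts a clique entirely inside one bag — forcing width ≥ 2. Hence tw(G) = 2 exactly.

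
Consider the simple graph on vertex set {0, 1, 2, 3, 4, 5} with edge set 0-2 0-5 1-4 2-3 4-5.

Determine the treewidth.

A width-1 tree decomposition is:
Bags: B1 = {2, 3}  B2 = {0, 2}  B3 = {0, 5}  B4 = {4, 5}  B5 = {1, 4}
Tree: B1–B2, B2–B3, B3–B4, B4–B5
Every bag has size at most 2, so the width is 2 − 1 = 1 and tw(G) ≤ 1. Since G has at least one edge (e.g. 3–2), it is not an edgeless graph, so tw(G) ≥ 1. Combining the bounds, tw(G) = 1.

1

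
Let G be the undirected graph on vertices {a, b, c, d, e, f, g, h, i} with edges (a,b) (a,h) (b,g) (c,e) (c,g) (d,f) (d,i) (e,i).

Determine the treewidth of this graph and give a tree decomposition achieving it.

Each bag holds 2 vertices, so the decomposition has width 1, which upper-bounds the treewidth. Any graph with an edge has treewidth ≥ 1, and G has the edge h–a. The upper and lower bounds meet at 1, so that is the treewidth.

Treewidth 1.
One such decomposition:
Bags: B1 = {a, h}  B2 = {a, b}  B3 = {b, g}  B4 = {c, g}  B5 = {c, e}  B6 = {e, i}  B7 = {d, i}  B8 = {d, f}
Tree: B1–B2, B2–B3, B3–B4, B4–B5, B5–B6, B6–B7, B7–B8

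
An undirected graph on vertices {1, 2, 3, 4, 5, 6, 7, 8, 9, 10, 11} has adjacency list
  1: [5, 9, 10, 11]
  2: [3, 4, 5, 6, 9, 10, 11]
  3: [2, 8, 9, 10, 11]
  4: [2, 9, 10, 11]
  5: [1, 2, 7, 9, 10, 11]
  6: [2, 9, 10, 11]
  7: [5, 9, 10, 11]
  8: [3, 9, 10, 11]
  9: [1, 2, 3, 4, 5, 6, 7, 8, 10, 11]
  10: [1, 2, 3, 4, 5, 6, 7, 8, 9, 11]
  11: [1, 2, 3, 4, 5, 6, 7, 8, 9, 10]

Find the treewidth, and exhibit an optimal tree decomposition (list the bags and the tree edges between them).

Each bag holds 5 vertices, so the decomposition has width 4, which upper-bounds the treewidth. On the other hand G contains the 5-clique {3, 8, 9, 10, 11}. A clique must lie in a single bag of any decomposition, so no decomposition can have width below 4. Combining the bounds, tw(G) = 4.

Treewidth 4.
Bags: B1 = {1, 5, 9, 10, 11}  B2 = {5, 7, 9, 10, 11}  B3 = {2, 5, 9, 10, 11}  B4 = {2, 3, 9, 10, 11}  B5 = {2, 4, 9, 10, 11}  B6 = {3, 8, 9, 10, 11}  B7 = {2, 6, 9, 10, 11}
Tree: B1–B2, B2–B3, B3–B4, B3–B5, B4–B6, B4–B7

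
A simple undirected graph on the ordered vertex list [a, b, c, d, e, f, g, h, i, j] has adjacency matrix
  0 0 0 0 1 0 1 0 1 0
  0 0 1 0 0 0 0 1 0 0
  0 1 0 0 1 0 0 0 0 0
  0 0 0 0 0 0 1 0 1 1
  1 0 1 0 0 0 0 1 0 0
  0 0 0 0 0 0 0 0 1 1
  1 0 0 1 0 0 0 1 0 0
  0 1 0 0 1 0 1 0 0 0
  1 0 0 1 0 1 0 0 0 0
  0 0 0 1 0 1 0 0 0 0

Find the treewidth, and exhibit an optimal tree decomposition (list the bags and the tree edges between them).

Treewidth 2.
Bags: B1 = {f, i, j}  B2 = {d, i, j}  B3 = {a, d, i}  B4 = {a, d, g}  B5 = {a, e, g}  B6 = {e, g, h}  B7 = {c, e, h}  B8 = {b, c, h}
Tree: B1–B2, B2–B3, B3–B4, B4–B5, B5–B6, B6–B7, B7–B8

Every bag has size at most 3, so the width is 3 − 1 = 2 and tw(G) ≤ 2. Since f–j–d–i–f is a cycle in G, G is not acyclic. Forests are exactly the graphs of treewidth ≤ 1, so tw(G) ≥ 2. Combining the bounds, tw(G) = 2.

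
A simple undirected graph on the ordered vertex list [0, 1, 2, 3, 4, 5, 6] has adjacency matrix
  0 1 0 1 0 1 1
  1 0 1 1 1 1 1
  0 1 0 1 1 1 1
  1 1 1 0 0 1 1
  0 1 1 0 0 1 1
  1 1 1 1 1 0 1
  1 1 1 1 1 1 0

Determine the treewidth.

4

A width-4 tree decomposition is:
Bags: B1 = {1, 2, 3, 5, 6}  B2 = {0, 1, 3, 5, 6}  B3 = {1, 2, 4, 5, 6}
Tree: B1–B2, B1–B3
Every bag has size at most 5, so the width is 5 − 1 = 4 and tw(G) ≤ 4. Conversely, {0, 1, 3, 5, 6} is a clique of size 5, and the vertices of any clique must share a bag in every tree decomposition; so some bag has ≥ 5 vertices and tw(G) ≥ 4. Therefore the treewidth is 4.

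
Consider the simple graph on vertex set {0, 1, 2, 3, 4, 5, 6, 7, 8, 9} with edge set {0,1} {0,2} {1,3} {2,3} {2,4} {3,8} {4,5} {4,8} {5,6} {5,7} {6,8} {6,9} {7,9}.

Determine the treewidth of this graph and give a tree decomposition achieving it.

Treewidth 2.
Bags: B1 = {5, 7, 9}  B2 = {5, 6, 9}  B3 = {4, 5, 6}  B4 = {4, 6, 8}  B5 = {2, 4, 8}  B6 = {2, 3, 8}  B7 = {0, 2, 3}  B8 = {0, 1, 3}
Tree: B1–B2, B2–B3, B3–B4, B4–B5, B5–B6, B6–B7, B7–B8

The largest bag has 3 vertices, giving width 2; this decomposition certifies tw(G) ≤ 2. Since 7–9–6–5–7 is a cycle in G, G is not acyclic. Forests are exactly the graphs of treewidth ≤ 1, so tw(G) ≥ 2. Combining the bounds, tw(G) = 2.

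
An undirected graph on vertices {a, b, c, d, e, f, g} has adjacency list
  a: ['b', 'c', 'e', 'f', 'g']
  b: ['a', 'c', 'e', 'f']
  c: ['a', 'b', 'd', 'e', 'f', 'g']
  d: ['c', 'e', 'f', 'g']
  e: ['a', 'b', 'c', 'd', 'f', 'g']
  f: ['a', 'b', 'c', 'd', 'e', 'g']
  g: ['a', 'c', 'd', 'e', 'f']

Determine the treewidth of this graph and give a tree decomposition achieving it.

The largest bag has 5 vertices, giving width 4; this decomposition certifies tw(G) ≤ 4. On the other hand G contains the 5-clique {c, d, e, f, g}. A clique must lie in a single bag of any decomposition, so no decomposition can have width below 4. Therefore the treewidth is 4.

Treewidth 4.
One optimal decomposition is:
Bags: B1 = {a, b, c, e, f}  B2 = {a, c, e, f, g}  B3 = {c, d, e, f, g}
Tree: B1–B2, B2–B3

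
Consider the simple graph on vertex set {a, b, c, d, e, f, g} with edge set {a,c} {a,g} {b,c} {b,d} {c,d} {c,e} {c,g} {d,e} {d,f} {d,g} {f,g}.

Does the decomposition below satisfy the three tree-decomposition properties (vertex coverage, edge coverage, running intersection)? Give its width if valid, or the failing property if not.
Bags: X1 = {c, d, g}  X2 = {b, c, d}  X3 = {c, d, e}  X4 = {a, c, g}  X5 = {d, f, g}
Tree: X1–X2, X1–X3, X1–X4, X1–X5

Checking the three conditions: (i) the bags cover all of {a, b, c, d, e, f, g}; (ii) for each edge, some bag contains both endpoints; (iii) the bags containing any fixed vertex form a subtree. All hold, so the decomposition is valid with width 3 − 1 = 2.

Yes; width 2.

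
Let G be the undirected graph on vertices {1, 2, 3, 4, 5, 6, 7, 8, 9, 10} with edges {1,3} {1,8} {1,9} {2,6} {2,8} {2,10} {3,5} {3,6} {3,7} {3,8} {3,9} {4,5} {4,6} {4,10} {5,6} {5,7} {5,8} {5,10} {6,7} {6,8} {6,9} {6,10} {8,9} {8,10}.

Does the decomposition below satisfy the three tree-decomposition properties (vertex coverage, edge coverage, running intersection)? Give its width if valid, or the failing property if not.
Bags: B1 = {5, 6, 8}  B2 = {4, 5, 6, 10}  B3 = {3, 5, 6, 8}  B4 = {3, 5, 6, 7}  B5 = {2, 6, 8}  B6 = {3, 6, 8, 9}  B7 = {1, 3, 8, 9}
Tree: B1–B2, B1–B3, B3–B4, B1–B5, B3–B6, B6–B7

No — edge (10,8) lies in no bag.

A tree decomposition must satisfy three properties: every vertex lies in some bag; for every edge, both endpoints lie together in some bag; and for every vertex, the bags containing it form a connected subtree. Here edge (10,8) lies in no bag, so the decomposition is invalid.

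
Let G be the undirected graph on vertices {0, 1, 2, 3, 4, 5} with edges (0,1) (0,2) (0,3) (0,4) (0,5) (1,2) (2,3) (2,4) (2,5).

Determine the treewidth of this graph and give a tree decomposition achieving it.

Treewidth 2.
One optimal decomposition is:
Bags: B1 = {0, 1, 2}  B2 = {0, 2, 5}  B3 = {0, 2, 4}  B4 = {0, 2, 3}
Tree: B1–B2, B1–B3, B3–B4

The largest bag has 3 vertices, giving width 2; this decomposition certifies tw(G) ≤ 2. On the other hand G contains the 3-clique {0, 1, 2}. A clique must lie in a single bag of any decomposition, so no decomposition can have width below 2. The upper and lower bounds meet at 2, so that is the treewidth.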